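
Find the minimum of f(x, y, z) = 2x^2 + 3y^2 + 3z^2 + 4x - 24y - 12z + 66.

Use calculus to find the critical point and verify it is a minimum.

f(x,y,z) = 2x^2 + 3y^2 + 3z^2 + 4x - 24y - 12z + 66
df/dx = 4x + (4) = 0 => x = -1
df/dy = 6y + (-24) = 0 => y = 4
df/dz = 6z + (-12) = 0 => z = 2
f(-1,4,2) = 2*(-1)^2 + 3*(4)^2 + 3*(2)^2 + 4*(-1) + -24*(4) + -12*(2) + 66 = 4
Hessian is diagonal with entries 4, 6, 6 > 0, confirmed minimum.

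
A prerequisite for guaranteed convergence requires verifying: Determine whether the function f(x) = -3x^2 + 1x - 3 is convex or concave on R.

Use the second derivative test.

f(x) = -3x^2 + 1x - 3
f'(x) = -6x + 1
f''(x) = -6
Since f''(x) = -6 < 0 for all x, f is concave on R.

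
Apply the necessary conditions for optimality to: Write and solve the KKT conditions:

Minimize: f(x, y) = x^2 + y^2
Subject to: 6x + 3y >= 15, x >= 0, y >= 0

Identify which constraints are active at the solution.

KKT conditions for min x^2 + y^2 s.t. 6x + 3y >= 15, x >= 0, y >= 0:
Stationarity: 2x = mu*6 + mu_x, 2y = mu*3 + mu_y, with mu, mu_x, mu_y >= 0
Complementary slackness: mu*(6x + 3y - 15) = 0, mu_x*x = 0, mu_y*y = 0
(0, 0) is infeasible (6*0 + 3*0 < 15), so if mu = 0 stationarity would force x = mu_x/2 >= 0, y = mu_y/2 >= 0 with mu_x*x = mu_y*y = 0, i.e. x = y = 0: contradiction. Hence mu > 0 and 6x + 3y = 15 is active.
Try x > 0, y > 0 (so mu_x = mu_y = 0): x = 6*mu/2, y = 3*mu/2
Substitute: 6*(6*mu/2) + 3*(3*mu/2) = 15
  mu*45/2 = 15 => mu = 2/3
x* = 2 > 0, y* = 1 > 0, consistent with mu_x = mu_y = 0.
f is convex and the constraints are linear, so this KKT point is the global minimum.
f* = 5
Active constraints: 6x + 3y >= 15 (holds with equality, mu = 2/3 > 0); x >= 0 and y >= 0 are inactive (mu_x = mu_y = 0).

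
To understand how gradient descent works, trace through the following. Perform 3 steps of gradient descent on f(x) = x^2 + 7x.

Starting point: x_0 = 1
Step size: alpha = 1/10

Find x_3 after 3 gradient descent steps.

f(x) = x^2 + 7x, f'(x) = 2x + (7)
Step 1: f'(1) = 9, x_1 = 1 - 1/10 * 9 = 1/10
Step 2: f'(1/10) = 36/5, x_2 = 1/10 - 1/10 * 36/5 = -31/50
Step 3: f'(-31/50) = 144/25, x_3 = -31/50 - 1/10 * 144/25 = -299/250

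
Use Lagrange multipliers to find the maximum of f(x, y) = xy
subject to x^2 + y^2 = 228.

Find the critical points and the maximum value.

Lagrange conditions: y = 2*lambda*x and x = 2*lambda*y
If x = 0 then y = 0, violating the constraint, so x, y != 0.
Dividing: y/x = x/y => x^2 = y^2 => y = x or y = -x
Constraint: 2x^2 = 228 => x^2 = 114 => x = +/-sqrt(114)
Critical points: (sqrt(114), sqrt(114)), (-sqrt(114), -sqrt(114)), (sqrt(114), -sqrt(114)), (-sqrt(114), sqrt(114))
  y = x:  xy = x^2 = 114  at (sqrt(114), sqrt(114)) and (-sqrt(114), -sqrt(114))
  y = -x: xy = -x^2 = -114 at (sqrt(114), -sqrt(114)) and (-sqrt(114), sqrt(114))
Maximum xy = 114 at (sqrt(114), sqrt(114)) and (-sqrt(114), -sqrt(114))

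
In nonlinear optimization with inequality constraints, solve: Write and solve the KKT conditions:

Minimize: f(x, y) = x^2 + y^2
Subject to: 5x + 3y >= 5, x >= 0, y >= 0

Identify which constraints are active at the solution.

KKT conditions for min x^2 + y^2 s.t. 5x + 3y >= 5, x >= 0, y >= 0:
Stationarity: 2x = mu*5 + mu_x, 2y = mu*3 + mu_y, with mu, mu_x, mu_y >= 0
Complementary slackness: mu*(5x + 3y - 5) = 0, mu_x*x = 0, mu_y*y = 0
(0, 0) is infeasible (5*0 + 3*0 < 5), so if mu = 0 stationarity would force x = mu_x/2 >= 0, y = mu_y/2 >= 0 with mu_x*x = mu_y*y = 0, i.e. x = y = 0: contradiction. Hence mu > 0 and 5x + 3y = 5 is active.
Try x > 0, y > 0 (so mu_x = mu_y = 0): x = 5*mu/2, y = 3*mu/2
Substitute: 5*(5*mu/2) + 3*(3*mu/2) = 5
  mu*34/2 = 5 => mu = 5/17
x* = 25/34 > 0, y* = 15/34 > 0, consistent with mu_x = mu_y = 0.
f is convex and the constraints are linear, so this KKT point is the global minimum.
f* = 25/34
Active constraints: 5x + 3y >= 5 (holds with equality, mu = 5/17 > 0); x >= 0 and y >= 0 are inactive (mu_x = mu_y = 0).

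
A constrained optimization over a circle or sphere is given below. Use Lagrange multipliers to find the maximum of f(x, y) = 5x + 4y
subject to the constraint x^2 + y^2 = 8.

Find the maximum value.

Set up Lagrange conditions: grad f = lambda * grad g
  5 = 2*lambda*x
  4 = 2*lambda*y
From these: x/y = 5/4, so x = 5t, y = 4t for some t.
Substitute into constraint: (5t)^2 + (4t)^2 = 8
  t^2 * 41 = 8
  t = sqrt(8/41)
Maximum = 5*x + 4*y = (5^2 + 4^2)*t = 41 * sqrt(8/41) = sqrt(328)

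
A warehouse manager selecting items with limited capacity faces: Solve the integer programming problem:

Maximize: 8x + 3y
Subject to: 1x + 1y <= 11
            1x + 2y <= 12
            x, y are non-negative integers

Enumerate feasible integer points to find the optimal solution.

Constraint 1: 1x + 1y <= 11
Constraint 2: 1x + 2y <= 12
Feasible x range (need y >= 0): 0 <= x <= min(11/1, 12/1) => x in {0, ..., 11}.
Enumerate feasible integer points row by row (the coefficient of y is 3 > 0, so for each x the largest feasible y gives the best value):
  x = 0: y <= min((11 - 1*0)/1, (12 - 1*0)/2) => y in {0, ..., 6}; best 8*0 + 3*6 = 18
  x = 1: y <= min((11 - 1*1)/1, (12 - 1*1)/2) => y in {0, ..., 5}; best 8*1 + 3*5 = 23
  x = 2: y <= min((11 - 1*2)/1, (12 - 1*2)/2) => y in {0, ..., 5}; best 8*2 + 3*5 = 31
  x = 3: y <= min((11 - 1*3)/1, (12 - 1*3)/2) => y in {0, ..., 4}; best 8*3 + 3*4 = 36
  x = 4: y <= min((11 - 1*4)/1, (12 - 1*4)/2) => y in {0, ..., 4}; best 8*4 + 3*4 = 44
  x = 5: y <= min((11 - 1*5)/1, (12 - 1*5)/2) => y in {0, ..., 3}; best 8*5 + 3*3 = 49
  x = 6: y <= min((11 - 1*6)/1, (12 - 1*6)/2) => y in {0, ..., 3}; best 8*6 + 3*3 = 57
  x = 7: y <= min((11 - 1*7)/1, (12 - 1*7)/2) => y in {0, ..., 2}; best 8*7 + 3*2 = 62
  x = 8: y <= min((11 - 1*8)/1, (12 - 1*8)/2) => y in {0, ..., 2}; best 8*8 + 3*2 = 70
  x = 9: y <= min((11 - 1*9)/1, (12 - 1*9)/2) => y in {0, ..., 1}; best 8*9 + 3*1 = 75
  x = 10: y <= min((11 - 1*10)/1, (12 - 1*10)/2) => y in {0, ..., 1}; best 8*10 + 3*1 = 83
  x = 11: y <= min((11 - 1*11)/1, (12 - 1*11)/2) => y in {0}; best 8*11 + 3*0 = 88
The maximum 8x + 3y = 88 is achieved at x = 11, y = 0.
Check: 1*11 + 1*0 = 11 <= 11 and 1*11 + 2*0 = 11 <= 12.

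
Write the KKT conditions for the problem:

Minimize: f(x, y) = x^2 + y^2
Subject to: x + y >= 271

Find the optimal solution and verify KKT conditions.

KKT conditions for min x^2 + y^2 s.t. x + y >= 271:
Stationarity: 2x = mu, 2y = mu
So x = y = mu/2.
Complementary slackness: mu*(x + y - 271) = 0
Primal feasibility: x + y >= 271; dual feasibility: mu >= 0
If mu = 0 then x = y = 0, but 0 + 0 < 271 is infeasible, so the constraint is active.
Constraint active: x + y = 2*(mu/2) = 271 => mu = 271
x = y = 271/2, f = 73441/2
Verify: stationarity 2*(271/2) = 271 = mu; primal 271/2 + 271/2 = 271 >= 271; dual mu = 271 >= 0; complementary slackness 271*(271 - 271) = 0. All KKT conditions hold.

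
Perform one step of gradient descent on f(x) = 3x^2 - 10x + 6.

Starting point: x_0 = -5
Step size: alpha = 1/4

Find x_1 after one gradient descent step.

f(x) = 3x^2 - 10x + 6
f'(x) = 6x - 10
f'(-5) = 6*-5 + (-10) = -40
x_1 = x_0 - alpha * f'(x_0) = -5 - 1/4 * -40 = 5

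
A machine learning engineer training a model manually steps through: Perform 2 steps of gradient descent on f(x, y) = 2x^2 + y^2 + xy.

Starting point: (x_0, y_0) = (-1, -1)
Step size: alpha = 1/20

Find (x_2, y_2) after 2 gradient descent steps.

f(x,y) = 2x^2 + y^2 + xy
grad_x = 4x + 1y, grad_y = 2y + 1x
Step 1: grad = (-5, -3), (-3/4, -17/20)
Step 2: grad = (-77/20, -49/20), (-223/400, -291/400)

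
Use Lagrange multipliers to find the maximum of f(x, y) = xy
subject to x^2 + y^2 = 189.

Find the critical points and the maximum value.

Lagrange conditions: y = 2*lambda*x and x = 2*lambda*y
If x = 0 then y = 0, violating the constraint, so x, y != 0.
Dividing: y/x = x/y => x^2 = y^2 => y = x or y = -x
Constraint: 2x^2 = 189 => x^2 = 189/2 => x = +/-sqrt(189/2)
Critical points: (sqrt(189/2), sqrt(189/2)), (-sqrt(189/2), -sqrt(189/2)), (sqrt(189/2), -sqrt(189/2)), (-sqrt(189/2), sqrt(189/2))
  y = x:  xy = x^2 = 189/2  at (sqrt(189/2), sqrt(189/2)) and (-sqrt(189/2), -sqrt(189/2))
  y = -x: xy = -x^2 = -189/2 at (sqrt(189/2), -sqrt(189/2)) and (-sqrt(189/2), sqrt(189/2))
Maximum xy = 189/2 at (sqrt(189/2), sqrt(189/2)) and (-sqrt(189/2), -sqrt(189/2))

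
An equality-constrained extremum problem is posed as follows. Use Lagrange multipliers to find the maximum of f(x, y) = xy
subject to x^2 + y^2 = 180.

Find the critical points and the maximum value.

Lagrange conditions: y = 2*lambda*x and x = 2*lambda*y
If x = 0 then y = 0, violating the constraint, so x, y != 0.
Dividing: y/x = x/y => x^2 = y^2 => y = x or y = -x
Constraint: 2x^2 = 180 => x^2 = 90 => x = +/-sqrt(90)
Critical points: (sqrt(90), sqrt(90)), (-sqrt(90), -sqrt(90)), (sqrt(90), -sqrt(90)), (-sqrt(90), sqrt(90))
  y = x:  xy = x^2 = 90  at (sqrt(90), sqrt(90)) and (-sqrt(90), -sqrt(90))
  y = -x: xy = -x^2 = -90 at (sqrt(90), -sqrt(90)) and (-sqrt(90), sqrt(90))
Maximum xy = 90 at (sqrt(90), sqrt(90)) and (-sqrt(90), -sqrt(90))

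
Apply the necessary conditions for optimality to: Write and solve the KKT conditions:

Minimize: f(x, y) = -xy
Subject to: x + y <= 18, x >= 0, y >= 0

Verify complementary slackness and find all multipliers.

Problem: min -xy s.t. x + y <= 18 (multiplier lambda), x >= 0 (mu_x), y >= 0 (mu_y)
KKT stationarity: -y + lambda - mu_x = 0, -x + lambda - mu_y = 0, with lambda, mu_x, mu_y >= 0
Complementary slackness: lambda*(x + y - 18) = 0, mu_x*x = 0, mu_y*y = 0
If lambda = 0: y = -mu_x <= 0 and x = -mu_y <= 0 force x = y = 0 with f = 0; but x = y = 9 is feasible with f = -81 < 0, so this is not the minimum. Hence lambda > 0 and x + y = 18.
Try x > 0, y > 0 (so mu_x = mu_y = 0): y = lambda, x = lambda => x = y = lambda
x + y = 18 => 2*lambda = 18 => lambda = 9
x* = y* = 9 > 0, consistent with mu_x = mu_y = 0.
(Any feasible point with x = 0 or y = 0 has f = 0 > -81, so the minimum is not on those boundaries.)
min(-xy) = -81 (i.e. max xy = 81)
Multipliers: lambda = 9, mu_x = 0, mu_y = 0
Complementary slackness: lambda*(x + y - 18) = 9*(9 + 9 - 18) = 0, mu_x*x = 0*9 = 0, mu_y*y = 0*9 = 0. Satisfied.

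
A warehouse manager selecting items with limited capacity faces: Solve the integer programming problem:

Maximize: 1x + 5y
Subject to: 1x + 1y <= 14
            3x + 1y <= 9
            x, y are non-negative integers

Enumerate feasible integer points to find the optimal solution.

Constraint 1: 1x + 1y <= 14
Constraint 2: 3x + 1y <= 9
Feasible x range (need y >= 0): 0 <= x <= min(14/1, 9/3) => x in {0, ..., 3}.
Enumerate feasible integer points row by row (the coefficient of y is 5 > 0, so for each x the largest feasible y gives the best value):
  x = 0: y <= min((14 - 1*0)/1, (9 - 3*0)/1) => y in {0, ..., 9}; best 1*0 + 5*9 = 45
  x = 1: y <= min((14 - 1*1)/1, (9 - 3*1)/1) => y in {0, ..., 6}; best 1*1 + 5*6 = 31
  x = 2: y <= min((14 - 1*2)/1, (9 - 3*2)/1) => y in {0, ..., 3}; best 1*2 + 5*3 = 17
  x = 3: y <= min((14 - 1*3)/1, (9 - 3*3)/1) => y in {0}; best 1*3 + 5*0 = 3
The maximum 1x + 5y = 45 is achieved at x = 0, y = 9.
Check: 1*0 + 1*9 = 9 <= 14 and 3*0 + 1*9 = 9 <= 9.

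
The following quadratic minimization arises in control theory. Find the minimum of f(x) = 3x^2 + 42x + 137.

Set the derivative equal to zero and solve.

f(x) = 3x^2 + 42x + 137
f'(x) = 6x + (42) = 0
x = -42/6 = -7
f(-7) = -10
Since f''(x) = 6 > 0, this is a minimum.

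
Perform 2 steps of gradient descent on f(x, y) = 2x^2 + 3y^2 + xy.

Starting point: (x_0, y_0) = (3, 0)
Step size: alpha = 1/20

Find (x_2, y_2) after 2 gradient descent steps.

f(x,y) = 2x^2 + 3y^2 + xy
grad_x = 4x + 1y, grad_y = 6y + 1x
Step 1: grad = (12, 3), (12/5, -3/20)
Step 2: grad = (189/20, 3/2), (771/400, -9/40)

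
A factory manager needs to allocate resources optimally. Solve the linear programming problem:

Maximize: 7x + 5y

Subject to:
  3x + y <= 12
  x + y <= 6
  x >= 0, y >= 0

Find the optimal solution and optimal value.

Feasible vertices: (0, 0), (0, 6), (3, 3), (4, 0)
Objective 7x + 5y at each:
  (0, 0): 0
  (0, 6): 30
  (3, 3): 36
  (4, 0): 28
Maximum is 36 at (3, 3).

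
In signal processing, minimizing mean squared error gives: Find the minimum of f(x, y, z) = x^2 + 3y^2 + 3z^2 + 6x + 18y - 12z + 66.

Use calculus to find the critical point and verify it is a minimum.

f(x,y,z) = x^2 + 3y^2 + 3z^2 + 6x + 18y - 12z + 66
df/dx = 2x + (6) = 0 => x = -3
df/dy = 6y + (18) = 0 => y = -3
df/dz = 6z + (-12) = 0 => z = 2
f(-3,-3,2) = 1*(-3)^2 + 3*(-3)^2 + 3*(2)^2 + 6*(-3) + 18*(-3) + -12*(2) + 66 = 18
Hessian is diagonal with entries 2, 6, 6 > 0, confirmed minimum.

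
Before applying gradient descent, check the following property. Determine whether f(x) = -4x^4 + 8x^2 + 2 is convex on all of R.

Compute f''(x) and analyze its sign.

f(x) = -4x^4 + 8x^2 + 2
f'(x) = -16x^3 + 16x
f''(x) = -48x^2 + 16
f''(x) = -48x^2 + 16 -> -inf as |x| -> inf
Therefore, f is not globally convex on R.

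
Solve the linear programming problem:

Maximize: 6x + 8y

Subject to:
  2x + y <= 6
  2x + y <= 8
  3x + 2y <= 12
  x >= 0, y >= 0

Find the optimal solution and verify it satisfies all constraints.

Feasible vertices: (0, 0), (0, 6), (3, 0)
Objective 6x + 8y at each vertex:
  (0, 0): 0
  (0, 6): 48
  (3, 0): 18
Maximum is 48 at (0, 6).
Verify constraints at (x, y) = (0, 6):
  2*0 + 1*6 = 6 <= 6 (active)
  2*0 + 1*6 = 6 <= 8
  3*0 + 2*6 = 12 <= 12 (active)
  x = 0 >= 0, y = 6 >= 0. All constraints satisfied.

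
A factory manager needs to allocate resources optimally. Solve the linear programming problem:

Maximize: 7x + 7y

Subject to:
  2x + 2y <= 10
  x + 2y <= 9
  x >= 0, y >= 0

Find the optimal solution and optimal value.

Feasible vertices: (0, 0), (0, 9/2), (1, 4), (5, 0)
Objective 7x + 7y at each:
  (0, 0): 0
  (0, 9/2): 63/2
  (1, 4): 35
  (5, 0): 35
Maximum is 35 at (1, 4).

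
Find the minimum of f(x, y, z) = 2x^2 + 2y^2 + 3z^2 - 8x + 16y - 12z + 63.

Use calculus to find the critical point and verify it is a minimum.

f(x,y,z) = 2x^2 + 2y^2 + 3z^2 - 8x + 16y - 12z + 63
df/dx = 4x + (-8) = 0 => x = 2
df/dy = 4y + (16) = 0 => y = -4
df/dz = 6z + (-12) = 0 => z = 2
f(2,-4,2) = 2*(2)^2 + 2*(-4)^2 + 3*(2)^2 + -8*(2) + 16*(-4) + -12*(2) + 63 = 11
Hessian is diagonal with entries 4, 4, 6 > 0, confirmed minimum.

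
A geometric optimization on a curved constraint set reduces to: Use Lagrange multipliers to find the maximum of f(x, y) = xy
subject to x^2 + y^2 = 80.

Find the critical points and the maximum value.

Lagrange conditions: y = 2*lambda*x and x = 2*lambda*y
If x = 0 then y = 0, violating the constraint, so x, y != 0.
Dividing: y/x = x/y => x^2 = y^2 => y = x or y = -x
Constraint: 2x^2 = 80 => x^2 = 40 => x = +/-sqrt(40)
Critical points: (sqrt(40), sqrt(40)), (-sqrt(40), -sqrt(40)), (sqrt(40), -sqrt(40)), (-sqrt(40), sqrt(40))
  y = x:  xy = x^2 = 40  at (sqrt(40), sqrt(40)) and (-sqrt(40), -sqrt(40))
  y = -x: xy = -x^2 = -40 at (sqrt(40), -sqrt(40)) and (-sqrt(40), sqrt(40))
Maximum xy = 40 at (sqrt(40), sqrt(40)) and (-sqrt(40), -sqrt(40))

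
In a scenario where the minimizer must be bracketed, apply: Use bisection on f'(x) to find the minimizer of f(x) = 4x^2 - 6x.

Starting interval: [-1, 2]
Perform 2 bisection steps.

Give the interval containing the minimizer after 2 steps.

Finding critical point of f(x) = 4x^2 - 6x using bisection on f'(x) = 8x + -6.
f'(x) = 0 when x = 3/4.
Starting interval: [-1, 2]
Step 1: mid = 1/2, f'(mid) = -2, new interval = [1/2, 2]
Step 2: mid = 5/4, f'(mid) = 4, new interval = [1/2, 5/4]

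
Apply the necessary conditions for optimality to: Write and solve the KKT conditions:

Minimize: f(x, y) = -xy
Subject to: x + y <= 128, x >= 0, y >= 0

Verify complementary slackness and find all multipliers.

Problem: min -xy s.t. x + y <= 128 (multiplier lambda), x >= 0 (mu_x), y >= 0 (mu_y)
KKT stationarity: -y + lambda - mu_x = 0, -x + lambda - mu_y = 0, with lambda, mu_x, mu_y >= 0
Complementary slackness: lambda*(x + y - 128) = 0, mu_x*x = 0, mu_y*y = 0
If lambda = 0: y = -mu_x <= 0 and x = -mu_y <= 0 force x = y = 0 with f = 0; but x = y = 64 is feasible with f = -4096 < 0, so this is not the minimum. Hence lambda > 0 and x + y = 128.
Try x > 0, y > 0 (so mu_x = mu_y = 0): y = lambda, x = lambda => x = y = lambda
x + y = 128 => 2*lambda = 128 => lambda = 64
x* = y* = 64 > 0, consistent with mu_x = mu_y = 0.
(Any feasible point with x = 0 or y = 0 has f = 0 > -4096, so the minimum is not on those boundaries.)
min(-xy) = -4096 (i.e. max xy = 4096)
Multipliers: lambda = 64, mu_x = 0, mu_y = 0
Complementary slackness: lambda*(x + y - 128) = 64*(64 + 64 - 128) = 0, mu_x*x = 0*64 = 0, mu_y*y = 0*64 = 0. Satisfied.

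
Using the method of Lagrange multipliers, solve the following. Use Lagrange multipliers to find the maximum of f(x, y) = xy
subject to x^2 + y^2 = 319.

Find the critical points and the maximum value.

Lagrange conditions: y = 2*lambda*x and x = 2*lambda*y
If x = 0 then y = 0, violating the constraint, so x, y != 0.
Dividing: y/x = x/y => x^2 = y^2 => y = x or y = -x
Constraint: 2x^2 = 319 => x^2 = 319/2 => x = +/-sqrt(319/2)
Critical points: (sqrt(319/2), sqrt(319/2)), (-sqrt(319/2), -sqrt(319/2)), (sqrt(319/2), -sqrt(319/2)), (-sqrt(319/2), sqrt(319/2))
  y = x:  xy = x^2 = 319/2  at (sqrt(319/2), sqrt(319/2)) and (-sqrt(319/2), -sqrt(319/2))
  y = -x: xy = -x^2 = -319/2 at (sqrt(319/2), -sqrt(319/2)) and (-sqrt(319/2), sqrt(319/2))
Maximum xy = 319/2 at (sqrt(319/2), sqrt(319/2)) and (-sqrt(319/2), -sqrt(319/2))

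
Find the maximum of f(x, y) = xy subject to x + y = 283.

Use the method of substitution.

Substitute y = 283 - x into f(x,y) = xy:
g(x) = x(283 - x) = 283x - x^2
g'(x) = 283 - 2x = 0  =>  x = 283/2
y = 283 - 283/2 = 283/2
Maximum value = (283/2) * (283/2) = 80089/4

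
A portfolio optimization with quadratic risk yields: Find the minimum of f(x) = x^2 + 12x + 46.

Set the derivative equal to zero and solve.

f(x) = x^2 + 12x + 46
f'(x) = 2x + (12) = 0
x = -12/2 = -6
f(-6) = 10
Since f''(x) = 2 > 0, this is a minimum.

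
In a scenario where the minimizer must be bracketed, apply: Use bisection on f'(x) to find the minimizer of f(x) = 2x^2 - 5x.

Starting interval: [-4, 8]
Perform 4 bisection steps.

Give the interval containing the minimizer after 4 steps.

Finding critical point of f(x) = 2x^2 - 5x using bisection on f'(x) = 4x + -5.
f'(x) = 0 when x = 5/4.
Starting interval: [-4, 8]
Step 1: mid = 2, f'(mid) = 3, new interval = [-4, 2]
Step 2: mid = -1, f'(mid) = -9, new interval = [-1, 2]
Step 3: mid = 1/2, f'(mid) = -3, new interval = [1/2, 2]
Step 4: mid = 5/4, f'(mid) = 0, new interval = [5/4, 5/4]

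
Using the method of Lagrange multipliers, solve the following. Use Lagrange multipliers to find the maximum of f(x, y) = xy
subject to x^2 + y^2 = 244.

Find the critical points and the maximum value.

Lagrange conditions: y = 2*lambda*x and x = 2*lambda*y
If x = 0 then y = 0, violating the constraint, so x, y != 0.
Dividing: y/x = x/y => x^2 = y^2 => y = x or y = -x
Constraint: 2x^2 = 244 => x^2 = 122 => x = +/-sqrt(122)
Critical points: (sqrt(122), sqrt(122)), (-sqrt(122), -sqrt(122)), (sqrt(122), -sqrt(122)), (-sqrt(122), sqrt(122))
  y = x:  xy = x^2 = 122  at (sqrt(122), sqrt(122)) and (-sqrt(122), -sqrt(122))
  y = -x: xy = -x^2 = -122 at (sqrt(122), -sqrt(122)) and (-sqrt(122), sqrt(122))
Maximum xy = 122 at (sqrt(122), sqrt(122)) and (-sqrt(122), -sqrt(122))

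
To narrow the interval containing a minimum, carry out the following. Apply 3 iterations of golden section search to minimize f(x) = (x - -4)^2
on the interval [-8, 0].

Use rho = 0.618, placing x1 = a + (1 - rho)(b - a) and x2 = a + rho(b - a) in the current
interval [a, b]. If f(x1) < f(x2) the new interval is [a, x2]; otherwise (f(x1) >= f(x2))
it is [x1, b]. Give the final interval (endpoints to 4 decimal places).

Golden section search for min of f(x) = (x - -4)^2 on [-8, 0].
Each step: x1 = a + (1 - rho)(b - a), x2 = a + rho(b - a); if f(x1) < f(x2) keep [a, x2], otherwise keep [x1, b].
Step 1: [-8.0000, 0.0000], x1=-4.9440 (f=0.8911), x2=-3.0560 (f=0.8911); f(x1) = f(x2) (tie, not '<') => keep [-4.9440, 0.0000]
Step 2: [-4.9440, 0.0000], x1=-3.0554 (f=0.8923), x2=-1.8886 (f=4.4580); f(x1) < f(x2) => keep [-4.9440, -1.8886]
Step 3: [-4.9440, -1.8886], x1=-3.7768 (f=0.0498), x2=-3.0558 (f=0.8916); f(x1) < f(x2) => keep [-4.9440, -3.0558]
Final interval: [-4.9440, -3.0558]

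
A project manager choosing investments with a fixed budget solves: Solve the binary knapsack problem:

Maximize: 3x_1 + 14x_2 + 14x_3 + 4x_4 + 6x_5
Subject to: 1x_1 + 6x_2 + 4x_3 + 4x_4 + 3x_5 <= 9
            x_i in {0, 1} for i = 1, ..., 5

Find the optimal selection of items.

Items: item 1 (v=3, w=1), item 2 (v=14, w=6), item 3 (v=14, w=4), item 4 (v=4, w=4), item 5 (v=6, w=3)
Capacity: 9
Checking all 32 subsets (w = total weight, v = total value):
  {}: w = 0, v = 0
  {1}: w = 1, v = 3
  {2}: w = 6, v = 14
  {3}: w = 4, v = 14
  {4}: w = 4, v = 4
  {5}: w = 3, v = 6
  {1, 2}: w = 7, v = 17
  {1, 3}: w = 5, v = 17
  {1, 4}: w = 5, v = 7
  {1, 5}: w = 4, v = 9
  {2, 3}: w = 10 > 9, infeasible
  {2, 4}: w = 10 > 9, infeasible
  {2, 5}: w = 9, v = 20
  {3, 4}: w = 8, v = 18
  {3, 5}: w = 7, v = 20
  {4, 5}: w = 7, v = 10
  {1, 2, 3}: w = 11 > 9, infeasible
  {1, 2, 4}: w = 11 > 9, infeasible
  {1, 2, 5}: w = 10 > 9, infeasible
  {1, 3, 4}: w = 9, v = 21
  {1, 3, 5}: w = 8, v = 23
  {1, 4, 5}: w = 8, v = 13
  {2, 3, 4}: w = 14 > 9, infeasible
  {2, 3, 5}: w = 13 > 9, infeasible
  {2, 4, 5}: w = 13 > 9, infeasible
  {3, 4, 5}: w = 11 > 9, infeasible
  {1, 2, 3, 4}: w = 15 > 9, infeasible
  {1, 2, 3, 5}: w = 14 > 9, infeasible
  {1, 2, 4, 5}: w = 14 > 9, infeasible
  {1, 3, 4, 5}: w = 12 > 9, infeasible
  {2, 3, 4, 5}: w = 17 > 9, infeasible
  {1, 2, 3, 4, 5}: w = 18 > 9, infeasible
Best feasible subset: items [1, 3, 5]
Total weight: 8 <= 9, total value: 23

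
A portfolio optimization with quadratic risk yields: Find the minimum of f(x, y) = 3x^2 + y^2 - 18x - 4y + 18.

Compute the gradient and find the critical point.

f(x,y) = 3x^2 + y^2 - 18x - 4y + 18
df/dx = 6x + (-18) = 0  =>  x = 3
df/dy = 2y + (-4) = 0  =>  y = 2
f(3, 2) = 3*(3)^2 + 1*(2)^2 + -18*(3) + -4*(2) + 18 = -13
Hessian is diagonal with entries 6, 2 > 0, so this is a minimum.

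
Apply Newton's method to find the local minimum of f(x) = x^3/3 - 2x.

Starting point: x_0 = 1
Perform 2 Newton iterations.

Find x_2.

f(x) = x^3/3 - 2x
f'(x) = x^2 - 2, f''(x) = 2x
Newton update: x_{n+1} = x_n - (x_n^2 - 2)/(2*x_n)
Step 1: x_0 = 1, f'=-1, f''=2, x_1 = 3/2
Step 2: x_1 = 3/2, f'=1/4, f''=3, x_2 = 17/12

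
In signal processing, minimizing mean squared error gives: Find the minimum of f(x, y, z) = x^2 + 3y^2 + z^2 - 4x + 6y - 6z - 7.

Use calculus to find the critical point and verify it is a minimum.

f(x,y,z) = x^2 + 3y^2 + z^2 - 4x + 6y - 6z - 7
df/dx = 2x + (-4) = 0 => x = 2
df/dy = 6y + (6) = 0 => y = -1
df/dz = 2z + (-6) = 0 => z = 3
f(2,-1,3) = 1*(2)^2 + 3*(-1)^2 + 1*(3)^2 + -4*(2) + 6*(-1) + -6*(3) + -7 = -23
Hessian is diagonal with entries 2, 6, 2 > 0, confirmed minimum.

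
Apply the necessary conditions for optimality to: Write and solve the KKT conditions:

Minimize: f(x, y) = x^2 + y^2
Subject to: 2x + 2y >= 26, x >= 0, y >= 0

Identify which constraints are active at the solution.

KKT conditions for min x^2 + y^2 s.t. 2x + 2y >= 26, x >= 0, y >= 0:
Stationarity: 2x = mu*2 + mu_x, 2y = mu*2 + mu_y, with mu, mu_x, mu_y >= 0
Complementary slackness: mu*(2x + 2y - 26) = 0, mu_x*x = 0, mu_y*y = 0
(0, 0) is infeasible (2*0 + 2*0 < 26), so if mu = 0 stationarity would force x = mu_x/2 >= 0, y = mu_y/2 >= 0 with mu_x*x = mu_y*y = 0, i.e. x = y = 0: contradiction. Hence mu > 0 and 2x + 2y = 26 is active.
Try x > 0, y > 0 (so mu_x = mu_y = 0): x = 2*mu/2, y = 2*mu/2
Substitute: 2*(2*mu/2) + 2*(2*mu/2) = 26
  mu*8/2 = 26 => mu = 13/2
x* = 13/2 > 0, y* = 13/2 > 0, consistent with mu_x = mu_y = 0.
f is convex and the constraints are linear, so this KKT point is the global minimum.
f* = 169/2
Active constraints: 2x + 2y >= 26 (holds with equality, mu = 13/2 > 0); x >= 0 and y >= 0 are inactive (mu_x = mu_y = 0).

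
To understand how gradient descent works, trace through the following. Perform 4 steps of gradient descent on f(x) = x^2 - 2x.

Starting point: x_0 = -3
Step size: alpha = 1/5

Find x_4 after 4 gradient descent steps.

f(x) = x^2 - 2x, f'(x) = 2x + (-2)
Step 1: f'(-3) = -8, x_1 = -3 - 1/5 * -8 = -7/5
Step 2: f'(-7/5) = -24/5, x_2 = -7/5 - 1/5 * -24/5 = -11/25
Step 3: f'(-11/25) = -72/25, x_3 = -11/25 - 1/5 * -72/25 = 17/125
Step 4: f'(17/125) = -216/125, x_4 = 17/125 - 1/5 * -216/125 = 301/625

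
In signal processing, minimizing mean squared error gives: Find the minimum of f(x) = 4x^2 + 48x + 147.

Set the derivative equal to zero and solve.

f(x) = 4x^2 + 48x + 147
f'(x) = 8x + (48) = 0
x = -48/8 = -6
f(-6) = 3
Since f''(x) = 8 > 0, this is a minimum.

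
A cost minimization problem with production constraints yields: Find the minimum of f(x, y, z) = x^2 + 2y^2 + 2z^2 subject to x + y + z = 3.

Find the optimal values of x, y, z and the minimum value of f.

Using Lagrange multipliers on f = x^2 + 2y^2 + 2z^2 with constraint x + y + z = 3:
Conditions: 2*1*x = lambda, 2*2*y = lambda, 2*2*z = lambda
So x = lambda/2, y = lambda/4, z = lambda/4
Substituting into constraint: lambda * (1) = 3
lambda = 3
x = 3/2, y = 3/4, z = 3/4
Minimum value = 9/2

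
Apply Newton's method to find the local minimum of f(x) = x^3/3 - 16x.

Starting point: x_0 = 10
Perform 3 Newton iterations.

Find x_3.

f(x) = x^3/3 - 16x
f'(x) = x^2 - 16, f''(x) = 2x
Newton update: x_{n+1} = x_n - (x_n^2 - 16)/(2*x_n)
Step 1: x_0 = 10, f'=84, f''=20, x_1 = 29/5
Step 2: x_1 = 29/5, f'=441/25, f''=58/5, x_2 = 1241/290
Step 3: x_2 = 1241/290, f'=194481/84100, f''=1241/145, x_3 = 2885681/719780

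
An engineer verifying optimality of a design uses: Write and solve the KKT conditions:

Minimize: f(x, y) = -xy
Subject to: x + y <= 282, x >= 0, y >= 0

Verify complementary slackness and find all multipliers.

Problem: min -xy s.t. x + y <= 282 (multiplier lambda), x >= 0 (mu_x), y >= 0 (mu_y)
KKT stationarity: -y + lambda - mu_x = 0, -x + lambda - mu_y = 0, with lambda, mu_x, mu_y >= 0
Complementary slackness: lambda*(x + y - 282) = 0, mu_x*x = 0, mu_y*y = 0
If lambda = 0: y = -mu_x <= 0 and x = -mu_y <= 0 force x = y = 0 with f = 0; but x = y = 141 is feasible with f = -19881 < 0, so this is not the minimum. Hence lambda > 0 and x + y = 282.
Try x > 0, y > 0 (so mu_x = mu_y = 0): y = lambda, x = lambda => x = y = lambda
x + y = 282 => 2*lambda = 282 => lambda = 141
x* = y* = 141 > 0, consistent with mu_x = mu_y = 0.
(Any feasible point with x = 0 or y = 0 has f = 0 > -19881, so the minimum is not on those boundaries.)
min(-xy) = -19881 (i.e. max xy = 19881)
Multipliers: lambda = 141, mu_x = 0, mu_y = 0
Complementary slackness: lambda*(x + y - 282) = 141*(141 + 141 - 282) = 0, mu_x*x = 0*141 = 0, mu_y*y = 0*141 = 0. Satisfied.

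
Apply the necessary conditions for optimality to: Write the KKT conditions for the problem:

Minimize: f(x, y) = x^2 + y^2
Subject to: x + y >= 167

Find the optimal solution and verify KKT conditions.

KKT conditions for min x^2 + y^2 s.t. x + y >= 167:
Stationarity: 2x = mu, 2y = mu
So x = y = mu/2.
Complementary slackness: mu*(x + y - 167) = 0
Primal feasibility: x + y >= 167; dual feasibility: mu >= 0
If mu = 0 then x = y = 0, but 0 + 0 < 167 is infeasible, so the constraint is active.
Constraint active: x + y = 2*(mu/2) = 167 => mu = 167
x = y = 167/2, f = 27889/2
Verify: stationarity 2*(167/2) = 167 = mu; primal 167/2 + 167/2 = 167 >= 167; dual mu = 167 >= 0; complementary slackness 167*(167 - 167) = 0. All KKT conditions hold.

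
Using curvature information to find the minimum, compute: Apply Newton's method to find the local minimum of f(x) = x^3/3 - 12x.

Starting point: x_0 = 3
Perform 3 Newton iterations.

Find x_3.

f(x) = x^3/3 - 12x
f'(x) = x^2 - 12, f''(x) = 2x
Newton update: x_{n+1} = x_n - (x_n^2 - 12)/(2*x_n)
Step 1: x_0 = 3, f'=-3, f''=6, x_1 = 7/2
Step 2: x_1 = 7/2, f'=1/4, f''=7, x_2 = 97/28
Step 3: x_2 = 97/28, f'=1/784, f''=97/14, x_3 = 18817/5432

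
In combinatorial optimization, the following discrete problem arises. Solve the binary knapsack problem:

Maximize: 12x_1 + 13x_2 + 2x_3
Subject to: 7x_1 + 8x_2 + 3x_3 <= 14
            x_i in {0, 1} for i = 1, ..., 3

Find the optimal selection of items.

Items: item 1 (v=12, w=7), item 2 (v=13, w=8), item 3 (v=2, w=3)
Capacity: 14
Checking all 8 subsets (w = total weight, v = total value):
  {}: w = 0, v = 0
  {1}: w = 7, v = 12
  {2}: w = 8, v = 13
  {3}: w = 3, v = 2
  {1, 2}: w = 15 > 14, infeasible
  {1, 3}: w = 10, v = 14
  {2, 3}: w = 11, v = 15
  {1, 2, 3}: w = 18 > 14, infeasible
Best feasible subset: items [2, 3]
Total weight: 11 <= 14, total value: 15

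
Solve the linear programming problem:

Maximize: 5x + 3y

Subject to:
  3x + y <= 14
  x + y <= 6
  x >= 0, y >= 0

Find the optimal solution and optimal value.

Feasible vertices: (0, 0), (0, 6), (4, 2), (14/3, 0)
Objective 5x + 3y at each:
  (0, 0): 0
  (0, 6): 18
  (4, 2): 26
  (14/3, 0): 70/3
Maximum is 26 at (4, 2).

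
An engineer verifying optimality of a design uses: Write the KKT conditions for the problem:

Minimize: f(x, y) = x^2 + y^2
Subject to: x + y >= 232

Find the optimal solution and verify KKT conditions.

KKT conditions for min x^2 + y^2 s.t. x + y >= 232:
Stationarity: 2x = mu, 2y = mu
So x = y = mu/2.
Complementary slackness: mu*(x + y - 232) = 0
Primal feasibility: x + y >= 232; dual feasibility: mu >= 0
If mu = 0 then x = y = 0, but 0 + 0 < 232 is infeasible, so the constraint is active.
Constraint active: x + y = 2*(mu/2) = 232 => mu = 232
x = y = 116, f = 26912
Verify: stationarity 2*116 = 232 = mu; primal 116 + 116 = 232 >= 232; dual mu = 232 >= 0; complementary slackness 232*(232 - 232) = 0. All KKT conditions hold.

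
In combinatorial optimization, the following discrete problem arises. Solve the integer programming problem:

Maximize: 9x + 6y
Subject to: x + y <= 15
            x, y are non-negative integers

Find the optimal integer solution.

Objective: 9x + 6y, constraint: x + y <= 15
Coefficient of x is 9 >= coefficient of y is 6, so allocate the entire budget to x.
Optimal: x = 15, y = 0, value = 135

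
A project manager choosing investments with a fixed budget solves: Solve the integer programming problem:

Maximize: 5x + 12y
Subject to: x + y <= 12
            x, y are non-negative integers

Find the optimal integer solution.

Objective: 5x + 12y, constraint: x + y <= 12
Coefficient of y is 12 > coefficient of x is 5, so allocate the entire budget to y.
Optimal: x = 0, y = 12, value = 144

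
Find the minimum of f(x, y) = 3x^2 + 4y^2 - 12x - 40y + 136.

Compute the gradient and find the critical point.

f(x,y) = 3x^2 + 4y^2 - 12x - 40y + 136
df/dx = 6x + (-12) = 0  =>  x = 2
df/dy = 8y + (-40) = 0  =>  y = 5
f(2, 5) = 3*(2)^2 + 4*(5)^2 + -12*(2) + -40*(5) + 136 = 24
Hessian is diagonal with entries 6, 8 > 0, so this is a minimum.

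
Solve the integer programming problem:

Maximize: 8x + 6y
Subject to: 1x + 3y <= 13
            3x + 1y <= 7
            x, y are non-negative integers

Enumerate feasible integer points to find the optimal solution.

Constraint 1: 1x + 3y <= 13
Constraint 2: 3x + 1y <= 7
Feasible x range (need y >= 0): 0 <= x <= min(13/1, 7/3) => x in {0, ..., 2}.
Enumerate feasible integer points row by row (the coefficient of y is 6 > 0, so for each x the largest feasible y gives the best value):
  x = 0: y <= min((13 - 1*0)/3, (7 - 3*0)/1) => y in {0, ..., 4}; best 8*0 + 6*4 = 24
  x = 1: y <= min((13 - 1*1)/3, (7 - 3*1)/1) => y in {0, ..., 4}; best 8*1 + 6*4 = 32
  x = 2: y <= min((13 - 1*2)/3, (7 - 3*2)/1) => y in {0, ..., 1}; best 8*2 + 6*1 = 22
The maximum 8x + 6y = 32 is achieved at x = 1, y = 4.
Check: 1*1 + 3*4 = 13 <= 13 and 3*1 + 1*4 = 7 <= 7.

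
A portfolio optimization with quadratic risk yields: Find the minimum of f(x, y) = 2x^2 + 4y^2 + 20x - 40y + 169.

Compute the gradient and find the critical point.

f(x,y) = 2x^2 + 4y^2 + 20x - 40y + 169
df/dx = 4x + (20) = 0  =>  x = -5
df/dy = 8y + (-40) = 0  =>  y = 5
f(-5, 5) = 2*(-5)^2 + 4*(5)^2 + 20*(-5) + -40*(5) + 169 = 19
Hessian is diagonal with entries 4, 8 > 0, so this is a minimum.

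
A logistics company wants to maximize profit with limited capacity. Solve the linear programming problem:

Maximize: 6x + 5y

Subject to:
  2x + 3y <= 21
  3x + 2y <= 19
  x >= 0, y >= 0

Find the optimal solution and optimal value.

Feasible vertices: (0, 0), (0, 7), (3, 5), (19/3, 0)
Objective 6x + 5y at each:
  (0, 0): 0
  (0, 7): 35
  (3, 5): 43
  (19/3, 0): 38
Maximum is 43 at (3, 5).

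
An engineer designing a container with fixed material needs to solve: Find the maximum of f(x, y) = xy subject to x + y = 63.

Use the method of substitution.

Substitute y = 63 - x into f(x,y) = xy:
g(x) = x(63 - x) = 63x - x^2
g'(x) = 63 - 2x = 0  =>  x = 63/2
y = 63 - 63/2 = 63/2
Maximum value = (63/2) * (63/2) = 3969/4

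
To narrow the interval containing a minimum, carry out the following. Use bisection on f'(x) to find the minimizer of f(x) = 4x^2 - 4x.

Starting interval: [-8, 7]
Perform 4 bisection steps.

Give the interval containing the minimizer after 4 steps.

Finding critical point of f(x) = 4x^2 - 4x using bisection on f'(x) = 8x + -4.
f'(x) = 0 when x = 1/2.
Starting interval: [-8, 7]
Step 1: mid = -1/2, f'(mid) = -8, new interval = [-1/2, 7]
Step 2: mid = 13/4, f'(mid) = 22, new interval = [-1/2, 13/4]
Step 3: mid = 11/8, f'(mid) = 7, new interval = [-1/2, 11/8]
Step 4: mid = 7/16, f'(mid) = -1/2, new interval = [7/16, 11/8]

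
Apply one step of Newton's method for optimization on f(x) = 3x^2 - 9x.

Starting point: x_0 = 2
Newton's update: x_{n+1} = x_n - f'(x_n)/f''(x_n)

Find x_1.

f(x) = 3x^2 - 9x
f'(x) = 6x + (-9), f''(x) = 6
Newton step: x_1 = x_0 - f'(x_0)/f''(x_0)
f'(2) = 3
x_1 = 2 - 3/6 = 3/2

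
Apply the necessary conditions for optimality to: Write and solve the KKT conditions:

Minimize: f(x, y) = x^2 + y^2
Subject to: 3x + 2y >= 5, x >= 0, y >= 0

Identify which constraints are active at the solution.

KKT conditions for min x^2 + y^2 s.t. 3x + 2y >= 5, x >= 0, y >= 0:
Stationarity: 2x = mu*3 + mu_x, 2y = mu*2 + mu_y, with mu, mu_x, mu_y >= 0
Complementary slackness: mu*(3x + 2y - 5) = 0, mu_x*x = 0, mu_y*y = 0
(0, 0) is infeasible (3*0 + 2*0 < 5), so if mu = 0 stationarity would force x = mu_x/2 >= 0, y = mu_y/2 >= 0 with mu_x*x = mu_y*y = 0, i.e. x = y = 0: contradiction. Hence mu > 0 and 3x + 2y = 5 is active.
Try x > 0, y > 0 (so mu_x = mu_y = 0): x = 3*mu/2, y = 2*mu/2
Substitute: 3*(3*mu/2) + 2*(2*mu/2) = 5
  mu*13/2 = 5 => mu = 10/13
x* = 15/13 > 0, y* = 10/13 > 0, consistent with mu_x = mu_y = 0.
f is convex and the constraints are linear, so this KKT point is the global minimum.
f* = 25/13
Active constraints: 3x + 2y >= 5 (holds with equality, mu = 10/13 > 0); x >= 0 and y >= 0 are inactive (mu_x = mu_y = 0).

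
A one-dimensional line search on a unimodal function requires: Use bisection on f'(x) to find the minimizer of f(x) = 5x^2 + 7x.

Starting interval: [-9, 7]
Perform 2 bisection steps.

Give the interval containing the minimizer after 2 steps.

Finding critical point of f(x) = 5x^2 + 7x using bisection on f'(x) = 10x + 7.
f'(x) = 0 when x = -7/10.
Starting interval: [-9, 7]
Step 1: mid = -1, f'(mid) = -3, new interval = [-1, 7]
Step 2: mid = 3, f'(mid) = 37, new interval = [-1, 3]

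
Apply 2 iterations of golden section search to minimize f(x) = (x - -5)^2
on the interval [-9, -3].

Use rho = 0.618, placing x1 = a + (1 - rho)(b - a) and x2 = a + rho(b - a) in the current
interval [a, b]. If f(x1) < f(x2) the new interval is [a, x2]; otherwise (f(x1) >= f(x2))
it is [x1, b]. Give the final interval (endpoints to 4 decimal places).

Golden section search for min of f(x) = (x - -5)^2 on [-9, -3].
Each step: x1 = a + (1 - rho)(b - a), x2 = a + rho(b - a); if f(x1) < f(x2) keep [a, x2], otherwise keep [x1, b].
Step 1: [-9.0000, -3.0000], x1=-6.7080 (f=2.9173), x2=-5.2920 (f=0.0853); f(x1) > f(x2) => keep [-6.7080, -3.0000]
Step 2: [-6.7080, -3.0000], x1=-5.2915 (f=0.0850), x2=-4.4165 (f=0.3405); f(x1) < f(x2) => keep [-6.7080, -4.4165]
Final interval: [-6.7080, -4.4165]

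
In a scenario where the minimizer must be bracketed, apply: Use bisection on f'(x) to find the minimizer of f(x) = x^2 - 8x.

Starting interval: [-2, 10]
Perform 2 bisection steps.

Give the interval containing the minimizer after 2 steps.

Finding critical point of f(x) = x^2 - 8x using bisection on f'(x) = 2x + -8.
f'(x) = 0 when x = 4.
Starting interval: [-2, 10]
Step 1: mid = 4, f'(mid) = 0, new interval = [4, 4]
Step 2: mid = 4, f'(mid) = 0, new interval = [4, 4]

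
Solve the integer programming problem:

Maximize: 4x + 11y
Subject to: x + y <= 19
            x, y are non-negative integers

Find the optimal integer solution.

Objective: 4x + 11y, constraint: x + y <= 19
Coefficient of y is 11 > coefficient of x is 4, so allocate the entire budget to y.
Optimal: x = 0, y = 19, value = 209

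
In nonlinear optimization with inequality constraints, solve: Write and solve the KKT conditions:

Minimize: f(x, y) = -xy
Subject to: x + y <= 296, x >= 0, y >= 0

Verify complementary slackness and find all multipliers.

Problem: min -xy s.t. x + y <= 296 (multiplier lambda), x >= 0 (mu_x), y >= 0 (mu_y)
KKT stationarity: -y + lambda - mu_x = 0, -x + lambda - mu_y = 0, with lambda, mu_x, mu_y >= 0
Complementary slackness: lambda*(x + y - 296) = 0, mu_x*x = 0, mu_y*y = 0
If lambda = 0: y = -mu_x <= 0 and x = -mu_y <= 0 force x = y = 0 with f = 0; but x = y = 148 is feasible with f = -21904 < 0, so this is not the minimum. Hence lambda > 0 and x + y = 296.
Try x > 0, y > 0 (so mu_x = mu_y = 0): y = lambda, x = lambda => x = y = lambda
x + y = 296 => 2*lambda = 296 => lambda = 148
x* = y* = 148 > 0, consistent with mu_x = mu_y = 0.
(Any feasible point with x = 0 or y = 0 has f = 0 > -21904, so the minimum is not on those boundaries.)
min(-xy) = -21904 (i.e. max xy = 21904)
Multipliers: lambda = 148, mu_x = 0, mu_y = 0
Complementary slackness: lambda*(x + y - 296) = 148*(148 + 148 - 296) = 0, mu_x*x = 0*148 = 0, mu_y*y = 0*148 = 0. Satisfied.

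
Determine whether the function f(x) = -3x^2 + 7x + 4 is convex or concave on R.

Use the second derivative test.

f(x) = -3x^2 + 7x + 4
f'(x) = -6x + 7
f''(x) = -6
Since f''(x) = -6 < 0 for all x, f is concave on R.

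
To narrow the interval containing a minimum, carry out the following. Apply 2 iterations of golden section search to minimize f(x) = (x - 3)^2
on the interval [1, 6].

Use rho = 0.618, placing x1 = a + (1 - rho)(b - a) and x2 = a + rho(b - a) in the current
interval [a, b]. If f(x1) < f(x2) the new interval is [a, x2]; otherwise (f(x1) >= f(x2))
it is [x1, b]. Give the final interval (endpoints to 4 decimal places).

Golden section search for min of f(x) = (x - 3)^2 on [1, 6].
Each step: x1 = a + (1 - rho)(b - a), x2 = a + rho(b - a); if f(x1) < f(x2) keep [a, x2], otherwise keep [x1, b].
Step 1: [1.0000, 6.0000], x1=2.9100 (f=0.0081), x2=4.0900 (f=1.1881); f(x1) < f(x2) => keep [1.0000, 4.0900]
Step 2: [1.0000, 4.0900], x1=2.1804 (f=0.6718), x2=2.9096 (f=0.0082); f(x1) > f(x2) => keep [2.1804, 4.0900]
Final interval: [2.1804, 4.0900]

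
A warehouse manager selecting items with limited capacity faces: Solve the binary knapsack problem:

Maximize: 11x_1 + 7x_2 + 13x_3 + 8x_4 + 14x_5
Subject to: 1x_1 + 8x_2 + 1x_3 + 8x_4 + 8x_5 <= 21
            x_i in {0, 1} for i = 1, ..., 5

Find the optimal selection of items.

Items: item 1 (v=11, w=1), item 2 (v=7, w=8), item 3 (v=13, w=1), item 4 (v=8, w=8), item 5 (v=14, w=8)
Capacity: 21
Checking all 32 subsets (w = total weight, v = total value):
  {}: w = 0, v = 0
  {1}: w = 1, v = 11
  {2}: w = 8, v = 7
  {3}: w = 1, v = 13
  {4}: w = 8, v = 8
  {5}: w = 8, v = 14
  {1, 2}: w = 9, v = 18
  {1, 3}: w = 2, v = 24
  {1, 4}: w = 9, v = 19
  {1, 5}: w = 9, v = 25
  {2, 3}: w = 9, v = 20
  {2, 4}: w = 16, v = 15
  {2, 5}: w = 16, v = 21
  {3, 4}: w = 9, v = 21
  {3, 5}: w = 9, v = 27
  {4, 5}: w = 16, v = 22
  {1, 2, 3}: w = 10, v = 31
  {1, 2, 4}: w = 17, v = 26
  {1, 2, 5}: w = 17, v = 32
  {1, 3, 4}: w = 10, v = 32
  {1, 3, 5}: w = 10, v = 38
  {1, 4, 5}: w = 17, v = 33
  {2, 3, 4}: w = 17, v = 28
  {2, 3, 5}: w = 17, v = 34
  {2, 4, 5}: w = 24 > 21, infeasible
  {3, 4, 5}: w = 17, v = 35
  {1, 2, 3, 4}: w = 18, v = 39
  {1, 2, 3, 5}: w = 18, v = 45
  {1, 2, 4, 5}: w = 25 > 21, infeasible
  {1, 3, 4, 5}: w = 18, v = 46
  {2, 3, 4, 5}: w = 25 > 21, infeasible
  {1, 2, 3, 4, 5}: w = 26 > 21, infeasible
Best feasible subset: items [1, 3, 4, 5]
Total weight: 18 <= 21, total value: 46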